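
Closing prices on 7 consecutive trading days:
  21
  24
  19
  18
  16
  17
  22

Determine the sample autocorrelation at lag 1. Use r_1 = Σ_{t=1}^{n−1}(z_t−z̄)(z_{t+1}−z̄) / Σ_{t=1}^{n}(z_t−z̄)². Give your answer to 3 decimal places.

0.266

Mean z̄ = (21 + 24 + 19 + 18 + 16 + 17 + 22)/7 = 19.5714
Deviations from mean: 1.4286, 4.4286, -0.5714, -1.5714, -3.5714, -2.5714, 2.4286
Σ(z_t−z̄)(z_{t+1}−z̄) = (6.3265) + (-2.5306) + (0.8980) + (5.6122) + (9.1837) + (-6.2449) = 13.2449
Denominator Σ(z_t−z̄)² = 49.7143
r_1 = 13.2449 / 49.7143 = 0.266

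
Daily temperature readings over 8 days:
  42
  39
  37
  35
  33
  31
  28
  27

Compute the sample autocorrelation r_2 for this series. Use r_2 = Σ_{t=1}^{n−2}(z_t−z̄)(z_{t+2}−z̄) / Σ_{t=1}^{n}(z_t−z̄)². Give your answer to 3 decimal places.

0.258

Mean z̄ = (42 + 39 + 37 + 35 + 33 + 31 + 28 + 27)/8 = 34.0000
Σ(z_t−z̄)(z_{t+2}−z̄) = (24.0000) + (5.0000) + (-3.0000) + (-3.0000) + (6.0000) + (21.0000) = 50.0000
Denominator Σ(z_t−z̄)² = 194.0000
r_2 = 50.0000 / 194.0000 = 0.258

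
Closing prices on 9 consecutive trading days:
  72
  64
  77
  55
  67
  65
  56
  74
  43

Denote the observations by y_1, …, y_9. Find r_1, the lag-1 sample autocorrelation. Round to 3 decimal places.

Mean ȳ = (72 + 64 + 77 + 55 + 67 + 65 + 56 + 74 + 43)/9 = 63.6667
Numerator Σ_{t=1}^{8}(y_t−ȳ)(y_{t+1}−ȳ) = -435.7778
Denominator Σ(y_t−ȳ)² = 928.0000
r_1 = -435.7778 / 928.0000 = -0.470

-0.470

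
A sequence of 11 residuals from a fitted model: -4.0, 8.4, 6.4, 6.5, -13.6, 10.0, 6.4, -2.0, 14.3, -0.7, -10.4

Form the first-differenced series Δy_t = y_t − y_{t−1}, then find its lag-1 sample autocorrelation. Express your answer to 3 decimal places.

First differences Δy: 12.4, -2.0, 0.1, -20.1, 23.6, -3.6, -8.4, 16.3, -15.0, -9.7
Mean of differences = -0.6400
Numerator Σ(Δy_t−Δȳ)(Δy_{t+1}−Δȳ) = -798.2436
Denominator Σ(Δy_t−Δȳ)² = 1782.9440
r_1(Δy) = -798.2436 / 1782.9440 = -0.448

-0.448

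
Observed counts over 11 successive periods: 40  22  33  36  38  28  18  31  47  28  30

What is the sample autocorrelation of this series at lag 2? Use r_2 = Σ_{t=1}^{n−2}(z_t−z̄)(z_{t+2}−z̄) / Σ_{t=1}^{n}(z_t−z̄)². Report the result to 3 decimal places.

Mean z̄ = (40 + 22 + 33 + 36 + 38 + 28 + 18 + 31 + 47 + 28 + 30)/11 = 31.9091
Numerator Σ_{t=1}^{9}(z_t−z̄)(z_{t+2}−z̄) = -357.3802
Denominator Σ(z_t−z̄)² = 674.9091
r_2 = -357.3802 / 674.9091 = -0.530

-0.530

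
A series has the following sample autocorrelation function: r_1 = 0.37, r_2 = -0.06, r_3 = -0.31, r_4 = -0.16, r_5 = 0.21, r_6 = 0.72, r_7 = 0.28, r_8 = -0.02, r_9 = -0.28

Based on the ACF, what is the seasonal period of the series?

6

The largest autocorrelation is r_6 = 0.72; the remaining lags stay at or below 0.37.
The dominant spike at lag 6 indicates a seasonal period of 6.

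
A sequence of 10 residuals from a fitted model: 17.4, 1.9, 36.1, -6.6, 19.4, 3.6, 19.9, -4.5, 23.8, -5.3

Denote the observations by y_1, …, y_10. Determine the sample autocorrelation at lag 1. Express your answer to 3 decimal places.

Mean ȳ = (17.4 + 1.9 + 36.1 − 6.6 + 19.4 + 3.6 + 19.9 − 4.5 + 23.8 − 5.3)/10 = 10.5700
Numerator Σ_{t=1}^{9}(y_t−ȳ)(y_{t+1}−ȳ) = -1547.0369
Denominator Σ(y_t−ȳ)² = 1936.0010
r_1 = -1547.0369 / 1936.0010 = -0.799

-0.799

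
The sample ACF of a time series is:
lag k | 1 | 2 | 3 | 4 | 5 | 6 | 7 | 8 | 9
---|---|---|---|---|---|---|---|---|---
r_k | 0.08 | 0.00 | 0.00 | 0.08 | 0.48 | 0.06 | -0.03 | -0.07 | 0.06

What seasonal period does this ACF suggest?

5

The largest autocorrelation is r_5 = 0.48; the remaining lags stay at or below 0.08.
The dominant spike at lag 5 indicates a seasonal period of 5.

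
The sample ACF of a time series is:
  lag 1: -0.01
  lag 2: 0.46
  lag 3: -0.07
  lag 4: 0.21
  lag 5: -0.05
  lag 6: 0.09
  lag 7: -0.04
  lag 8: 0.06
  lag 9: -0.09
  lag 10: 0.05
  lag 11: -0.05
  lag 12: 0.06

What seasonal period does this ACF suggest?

2

The largest autocorrelation is r_2 = 0.46, with a weaker echo at lag 4 (0.21); the remaining lags stay at or below 0.09.
The dominant spike at lag 2 indicates a seasonal period of 2.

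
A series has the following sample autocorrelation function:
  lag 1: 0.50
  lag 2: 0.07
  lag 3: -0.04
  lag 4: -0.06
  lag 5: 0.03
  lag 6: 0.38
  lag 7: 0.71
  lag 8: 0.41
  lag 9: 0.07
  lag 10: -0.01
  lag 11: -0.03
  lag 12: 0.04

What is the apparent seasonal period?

The largest autocorrelation is r_7 = 0.71; the remaining lags stay at or below 0.50. The elevated value at lag 1 (0.50), dropping to 0.07 at lag 2, reflects decaying short-term dependence rather than seasonality.
The dominant spike at lag 7 indicates a seasonal period of 7.

7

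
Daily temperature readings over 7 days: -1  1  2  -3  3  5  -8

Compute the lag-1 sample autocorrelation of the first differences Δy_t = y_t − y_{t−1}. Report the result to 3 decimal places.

First differences Δy: 2, 1, -5, 6, 2, -13
Mean of differences = -1.1667
Numerator Σ(Δy_t−Δȳ)(Δy_{t+1}−Δȳ) = -43.6944
Denominator Σ(Δy_t−Δȳ)² = 230.8333
r_1(Δy) = -43.6944 / 230.8333 = -0.189

-0.189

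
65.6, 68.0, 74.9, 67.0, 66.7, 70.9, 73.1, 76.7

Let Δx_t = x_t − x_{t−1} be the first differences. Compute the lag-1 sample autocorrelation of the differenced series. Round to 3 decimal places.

-0.226

First differences Δx: 2.4, 6.9, -7.9, -0.3, 4.2, 2.2, 3.6
Mean of differences = 1.5857
Numerator Σ(Δx_t−Δx̄)(Δx_{t+1}−Δx̄) = -30.2816
Denominator Σ(Δx_t−Δx̄)² = 133.7086
r_1(Δx) = -30.2816 / 133.7086 = -0.226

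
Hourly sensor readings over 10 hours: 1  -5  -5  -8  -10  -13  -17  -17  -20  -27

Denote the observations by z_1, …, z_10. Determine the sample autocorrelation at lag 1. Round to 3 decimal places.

0.581

Mean z̄ = (1 − 5 − 5 − 8 − 10 − 13 − 17 − 17 − 20 − 27)/10 = -12.1000
Numerator Σ_{t=1}^{9}(z_t−z̄)(z_{t+1}−z̄) = 364.0900
Denominator Σ(z_t−z̄)² = 626.9000
r_1 = 364.0900 / 626.9000 = 0.581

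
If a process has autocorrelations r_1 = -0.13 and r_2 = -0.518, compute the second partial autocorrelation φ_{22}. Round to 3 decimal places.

-0.544

φ_{22} = (r_2 − r_1²) / (1 − r_1²)
r_1² = (-0.13)² = 0.0169
Numerator = -0.518 − 0.0169 = -0.5349; denominator = 1 − 0.0169 = 0.9831
φ_{22} = -0.5349 / 0.9831 = -0.544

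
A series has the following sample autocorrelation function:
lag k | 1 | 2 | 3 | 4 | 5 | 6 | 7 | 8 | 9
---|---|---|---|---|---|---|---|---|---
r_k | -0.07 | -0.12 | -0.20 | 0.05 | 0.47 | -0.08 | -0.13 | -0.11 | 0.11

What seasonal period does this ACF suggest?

5

The largest autocorrelation is r_5 = 0.47; the remaining lags stay at or below 0.11.
The dominant spike at lag 5 indicates a seasonal period of 5.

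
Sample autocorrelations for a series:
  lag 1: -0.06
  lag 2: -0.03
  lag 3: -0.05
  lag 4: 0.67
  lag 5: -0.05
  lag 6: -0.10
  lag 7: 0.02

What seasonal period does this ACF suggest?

The largest autocorrelation is r_4 = 0.67; the remaining lags stay at or below 0.02.
The dominant spike at lag 4 indicates a seasonal period of 4.

4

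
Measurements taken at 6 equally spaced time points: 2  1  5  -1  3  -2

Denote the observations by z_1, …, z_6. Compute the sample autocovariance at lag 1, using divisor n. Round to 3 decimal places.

Mean z̄ = (2 + 1 + 5 − 1 + 3 − 2)/6 = 1.3333
Deviations: 0.6667, -0.3333, 3.6667, -2.3333, 1.6667, -3.3333
Σ_{t=1}^{5}(z_t−z̄)(z_{t+1}−z̄) = -19.4444
γ_1 = -19.4444 / 6 = -3.241

-3.241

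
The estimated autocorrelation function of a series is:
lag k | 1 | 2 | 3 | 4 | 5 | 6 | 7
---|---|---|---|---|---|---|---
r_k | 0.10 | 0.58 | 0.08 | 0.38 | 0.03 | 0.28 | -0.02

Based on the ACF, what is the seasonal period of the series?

2

The largest autocorrelation is r_2 = 0.58, with weaker echoes at lags 4 (0.38) and 6 (0.28); the remaining lags stay at or below 0.10.
The dominant spike at lag 2 indicates a seasonal period of 2.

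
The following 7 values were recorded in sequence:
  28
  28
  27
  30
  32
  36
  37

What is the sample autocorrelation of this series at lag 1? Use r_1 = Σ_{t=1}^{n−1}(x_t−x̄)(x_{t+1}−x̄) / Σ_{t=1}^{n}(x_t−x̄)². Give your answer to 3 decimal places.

Mean x̄ = (28 + 28 + 27 + 30 + 32 + 36 + 37)/7 = 31.1429
Deviations from mean: -3.1429, -3.1429, -4.1429, -1.1429, 0.8571, 4.8571, 5.8571
Numerator Σ_{t=1}^{6}(x_t−x̄)(x_{t+1}−x̄) = 59.2653
Denominator Σ(x_t−x̄)² = 96.8571
r_1 = 59.2653 / 96.8571 = 0.612

0.612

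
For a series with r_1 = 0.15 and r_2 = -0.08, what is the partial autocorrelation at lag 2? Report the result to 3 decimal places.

φ_{22} = (r_2 − r_1²) / (1 − r_1²)
r_1² = (0.15)² = 0.0225
Numerator = -0.08 − 0.0225 = -0.1025; denominator = 1 − 0.0225 = 0.9775
φ_{22} = -0.1025 / 0.9775 = -0.105

-0.105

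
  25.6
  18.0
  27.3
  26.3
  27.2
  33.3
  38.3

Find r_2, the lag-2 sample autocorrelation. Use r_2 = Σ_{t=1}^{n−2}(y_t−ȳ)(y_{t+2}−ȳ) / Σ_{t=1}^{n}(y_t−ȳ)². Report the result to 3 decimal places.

0.008

Mean ȳ = (25.6 + 18.0 + 27.3 + 26.3 + 27.2 + 33.3 + 38.3)/7 = 28.0000
Numerator Σ_{t=1}^{5}(y_t−ȳ)(y_{t+2}−ȳ) = 1.9900
Denominator Σ(y_t−ȳ)² = 243.9600
r_2 = 1.9900 / 243.9600 = 0.008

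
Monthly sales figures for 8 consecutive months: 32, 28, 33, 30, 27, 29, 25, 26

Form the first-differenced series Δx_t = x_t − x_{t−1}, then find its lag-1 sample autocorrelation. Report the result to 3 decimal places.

-0.632

First differences Δx: -4, 5, -3, -3, 2, -4, 1
Mean of differences = -0.8571
Numerator Σ(Δx_t−Δx̄)(Δx_{t+1}−Δx̄) = -47.3061
Denominator Σ(Δx_t−Δx̄)² = 74.8571
r_1(Δx) = -47.3061 / 74.8571 = -0.632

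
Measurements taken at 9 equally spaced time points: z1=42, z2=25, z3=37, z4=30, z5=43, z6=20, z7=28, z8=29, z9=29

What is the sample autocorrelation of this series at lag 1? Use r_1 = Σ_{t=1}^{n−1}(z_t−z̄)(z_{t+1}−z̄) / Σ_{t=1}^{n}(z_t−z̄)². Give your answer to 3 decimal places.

-0.436

Mean z̄ = (42 + 25 + 37 + 30 + 43 + 20 + 28 + 29 + 29)/9 = 31.4444
Numerator Σ_{t=1}^{8}(z_t−z̄)(z_{t+1}−z̄) = -206.9753
Denominator Σ(z_t−z̄)² = 474.2222
r_1 = -206.9753 / 474.2222 = -0.436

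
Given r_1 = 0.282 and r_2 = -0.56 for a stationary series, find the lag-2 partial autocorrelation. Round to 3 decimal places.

-0.695

φ_{22} = (r_2 − r_1²) / (1 − r_1²)
r_1² = (0.282)² = 0.079524
Numerator = -0.56 − 0.0795 = -0.6395; denominator = 1 − 0.0795 = 0.9205
φ_{22} = -0.6395 / 0.9205 = -0.695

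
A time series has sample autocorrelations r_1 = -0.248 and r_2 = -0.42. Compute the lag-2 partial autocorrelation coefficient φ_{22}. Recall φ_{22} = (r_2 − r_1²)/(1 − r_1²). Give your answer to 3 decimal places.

-0.513

φ_{22} = (r_2 − r_1²) / (1 − r_1²)
r_1² = (-0.248)² = 0.061504
Numerator = -0.42 − 0.0615 = -0.4815; denominator = 1 − 0.0615 = 0.9385
φ_{22} = -0.4815 / 0.9385 = -0.513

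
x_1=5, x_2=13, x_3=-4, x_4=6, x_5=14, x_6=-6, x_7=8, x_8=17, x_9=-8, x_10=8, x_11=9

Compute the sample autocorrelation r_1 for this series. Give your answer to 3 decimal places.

-0.512

Mean x̄ = (5 + 13 − 4 + 6 + 14 − 6 + 8 + 17 − 8 + 8 + 9)/11 = 5.6364
Numerator Σ_{t=1}^{10}(x_t−x̄)(x_{t+1}−x̄) = -353.3140
Denominator Σ(x_t−x̄)² = 690.5455
r_1 = -353.3140 / 690.5455 = -0.512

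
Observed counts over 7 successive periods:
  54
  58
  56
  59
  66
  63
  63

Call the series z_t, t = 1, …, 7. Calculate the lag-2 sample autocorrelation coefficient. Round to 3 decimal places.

Mean z̄ = (54 + 58 + 56 + 59 + 66 + 63 + 63)/7 = 59.8571
Deviations from mean: -5.8571, -1.8571, -3.8571, -0.8571, 6.1429, 3.1429, 3.1429
Σ(z_t−z̄)(z_{t+2}−z̄) = (22.5918) + (1.5918) + (-23.6939) + (-2.6939) + (19.3061) = 17.1020
Denominator Σ(z_t−z̄)² = 110.8571
r_2 = 17.1020 / 110.8571 = 0.154

0.154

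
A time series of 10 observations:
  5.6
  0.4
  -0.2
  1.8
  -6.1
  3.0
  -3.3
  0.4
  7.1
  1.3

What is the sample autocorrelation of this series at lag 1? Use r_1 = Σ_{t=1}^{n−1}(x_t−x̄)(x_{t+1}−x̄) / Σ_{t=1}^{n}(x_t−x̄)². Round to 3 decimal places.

-0.229

Mean x̄ = (5.6 + 0.4 − 0.2 + 1.8 − 6.1 + 3.0 − 3.3 + 0.4 + 7.1 + 1.3)/10 = 1.0000
Numerator Σ_{t=1}^{9}(x_t−x̄)(x_{t+1}−x̄) = -30.7300
Denominator Σ(x_t−x̄)² = 134.1600
r_1 = -30.7300 / 134.1600 = -0.229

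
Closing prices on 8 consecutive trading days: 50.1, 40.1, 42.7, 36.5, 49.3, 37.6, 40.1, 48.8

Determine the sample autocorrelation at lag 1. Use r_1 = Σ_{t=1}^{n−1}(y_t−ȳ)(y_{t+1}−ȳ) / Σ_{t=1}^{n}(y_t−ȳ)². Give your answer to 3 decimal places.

Mean ȳ = (50.1 + 40.1 + 42.7 + 36.5 + 49.3 + 37.6 + 40.1 + 48.8)/8 = 43.1500
Deviations from mean: 6.9500, -3.0500, -0.4500, -6.6500, 6.1500, -5.5500, -3.0500, 5.6500
Σ(y_t−ȳ)(y_{t+1}−ȳ) = (-21.1975) + (1.3725) + (2.9925) + (-40.8975) + (-34.1325) + (16.9275) + (-17.2325) = -92.1675
Denominator Σ(y_t−ȳ)² = 211.8800
r_1 = -92.1675 / 211.8800 = -0.435

-0.435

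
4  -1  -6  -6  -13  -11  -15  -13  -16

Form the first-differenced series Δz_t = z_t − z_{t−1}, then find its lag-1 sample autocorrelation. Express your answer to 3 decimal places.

-0.576

First differences Δz: -5, -5, 0, -7, 2, -4, 2, -3
Mean of differences = -2.5000
Numerator Σ(Δz_t−Δz̄)(Δz_{t+1}−Δz̄) = -47.2500
Denominator Σ(Δz_t−Δz̄)² = 82.0000
r_1(Δz) = -47.2500 / 82.0000 = -0.576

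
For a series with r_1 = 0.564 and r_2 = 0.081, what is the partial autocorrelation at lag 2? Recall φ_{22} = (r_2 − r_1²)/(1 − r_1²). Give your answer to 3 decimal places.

-0.348

φ_{22} = (r_2 − r_1²) / (1 − r_1²)
r_1² = (0.564)² = 0.318096
Numerator = 0.081 − 0.3181 = -0.2371; denominator = 1 − 0.3181 = 0.6819
φ_{22} = -0.2371 / 0.6819 = -0.348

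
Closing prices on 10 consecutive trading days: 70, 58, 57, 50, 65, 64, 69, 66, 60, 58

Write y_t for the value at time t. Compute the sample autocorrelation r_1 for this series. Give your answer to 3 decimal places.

0.167

Mean ȳ = (70 + 58 + 57 + 50 + 65 + 64 + 69 + 66 + 60 + 58)/10 = 61.7000
Numerator Σ_{t=1}^{9}(y_t−ȳ)(y_{t+1}−ȳ) = 57.8100
Denominator Σ(y_t−ȳ)² = 346.1000
r_1 = 57.8100 / 346.1000 = 0.167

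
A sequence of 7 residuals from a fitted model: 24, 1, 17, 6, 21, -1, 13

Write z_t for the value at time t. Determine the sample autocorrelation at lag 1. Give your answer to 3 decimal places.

-0.709

Mean z̄ = (24 + 1 + 17 + 6 + 21 − 1 + 13)/7 = 11.5714
Deviations from mean: 12.4286, -10.5714, 5.4286, -5.5714, 9.4286, -12.5714, 1.4286
Σ(z_t−z̄)(z_{t+1}−z̄) = (-131.3878) + (-57.3878) + (-30.2449) + (-52.5306) + (-118.5306) + (-17.9592) = -408.0408
Denominator Σ(z_t−z̄)² = 575.7143
r_1 = -408.0408 / 575.7143 = -0.709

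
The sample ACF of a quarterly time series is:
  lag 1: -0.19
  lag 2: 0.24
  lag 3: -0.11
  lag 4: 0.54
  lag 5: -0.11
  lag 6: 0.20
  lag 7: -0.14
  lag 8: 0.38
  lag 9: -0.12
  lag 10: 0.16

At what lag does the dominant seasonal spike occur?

The largest autocorrelation is r_4 = 0.54, with a weaker echo at lag 8 (0.38); the remaining lags stay at or below 0.24.
The dominant spike at lag 4 indicates a seasonal period of 4.

4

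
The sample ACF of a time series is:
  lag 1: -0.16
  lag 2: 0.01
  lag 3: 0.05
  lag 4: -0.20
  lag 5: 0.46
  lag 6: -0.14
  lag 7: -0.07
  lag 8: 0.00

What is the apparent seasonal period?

5

The largest autocorrelation is r_5 = 0.46; the remaining lags stay at or below 0.05.
The dominant spike at lag 5 indicates a seasonal period of 5.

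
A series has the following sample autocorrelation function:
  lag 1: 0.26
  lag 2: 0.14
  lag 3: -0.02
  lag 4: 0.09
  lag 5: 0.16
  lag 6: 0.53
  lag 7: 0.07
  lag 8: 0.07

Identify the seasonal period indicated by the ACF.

6

The largest autocorrelation is r_6 = 0.53; the remaining lags stay at or below 0.26. The elevated value at lag 1 (0.26), dropping to 0.14 at lag 2, reflects decaying short-term dependence rather than seasonality.
The dominant spike at lag 6 indicates a seasonal period of 6.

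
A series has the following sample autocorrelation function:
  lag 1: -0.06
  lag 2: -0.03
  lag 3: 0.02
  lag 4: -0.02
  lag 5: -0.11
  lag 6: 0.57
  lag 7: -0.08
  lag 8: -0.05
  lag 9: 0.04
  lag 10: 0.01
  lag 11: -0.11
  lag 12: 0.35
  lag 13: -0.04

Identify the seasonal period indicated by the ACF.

The largest autocorrelation is r_6 = 0.57, with a weaker echo at lag 12 (0.35); the remaining lags stay at or below 0.04.
The dominant spike at lag 6 indicates a seasonal period of 6.

6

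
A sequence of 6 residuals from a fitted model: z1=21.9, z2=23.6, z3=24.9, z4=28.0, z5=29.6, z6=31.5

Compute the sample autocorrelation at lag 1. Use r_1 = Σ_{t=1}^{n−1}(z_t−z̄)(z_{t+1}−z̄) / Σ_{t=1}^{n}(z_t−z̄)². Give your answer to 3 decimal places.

0.518

Mean z̄ = (21.9 + 23.6 + 24.9 + 28.0 + 29.6 + 31.5)/6 = 26.5833
Deviations from mean: -4.6833, -2.9833, -1.6833, 1.4167, 3.0167, 4.9167
Numerator Σ_{t=1}^{5}(z_t−z̄)(z_{t+1}−z̄) = 35.7147
Denominator Σ(z_t−z̄)² = 68.9483
r_1 = 35.7147 / 68.9483 = 0.518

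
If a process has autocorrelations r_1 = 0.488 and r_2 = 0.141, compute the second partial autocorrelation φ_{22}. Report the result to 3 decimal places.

-0.128

φ_{22} = (r_2 − r_1²) / (1 − r_1²)
r_1² = (0.488)² = 0.238144
Numerator = 0.141 − 0.2381 = -0.0971; denominator = 1 − 0.2381 = 0.7619
φ_{22} = -0.0971 / 0.7619 = -0.128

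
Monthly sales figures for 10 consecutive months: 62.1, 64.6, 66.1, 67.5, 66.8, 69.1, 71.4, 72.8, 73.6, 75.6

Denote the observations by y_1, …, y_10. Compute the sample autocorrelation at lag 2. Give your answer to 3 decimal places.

0.383

Mean ȳ = (62.1 + 64.6 + 66.1 + 67.5 + 66.8 + 69.1 + 71.4 + 72.8 + 73.6 + 75.6)/10 = 68.9600
Numerator Σ_{t=1}^{8}(y_t−ȳ)(y_{t+2}−ȳ) = 64.0448
Denominator Σ(y_t−ȳ)² = 167.3840
r_2 = 64.0448 / 167.3840 = 0.383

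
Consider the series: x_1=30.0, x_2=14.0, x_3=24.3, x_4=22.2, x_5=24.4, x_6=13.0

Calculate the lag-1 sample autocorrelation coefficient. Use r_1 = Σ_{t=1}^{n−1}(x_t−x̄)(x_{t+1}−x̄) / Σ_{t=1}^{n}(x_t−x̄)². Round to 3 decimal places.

Mean x̄ = (30.0 + 14.0 + 24.3 + 22.2 + 24.4 + 13.0)/6 = 21.3167
Numerator Σ_{t=1}^{5}(x_t−x̄)(x_{t+1}−x̄) = -105.6453
Denominator Σ(x_t−x̄)² = 217.2883
r_1 = -105.6453 / 217.2883 = -0.486

-0.486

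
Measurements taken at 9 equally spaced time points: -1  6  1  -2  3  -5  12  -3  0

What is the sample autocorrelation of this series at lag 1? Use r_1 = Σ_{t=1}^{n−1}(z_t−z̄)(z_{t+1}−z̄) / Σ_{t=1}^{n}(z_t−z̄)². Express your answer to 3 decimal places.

-0.627

Mean z̄ = (-1 + 6 + 1 − 2 + 3 − 5 + 12 − 3 + 0)/9 = 1.2222
Numerator Σ_{t=1}^{8}(z_t−z̄)(z_{t+1}−z̄) = -135.1605
Denominator Σ(z_t−z̄)² = 215.5556
r_1 = -135.1605 / 215.5556 = -0.627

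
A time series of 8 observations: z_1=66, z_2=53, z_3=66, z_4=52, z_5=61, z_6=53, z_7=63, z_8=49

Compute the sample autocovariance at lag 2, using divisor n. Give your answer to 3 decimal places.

25.996

Mean z̄ = (66 + 53 + 66 + 52 + 61 + 53 + 63 + 49)/8 = 57.8750
Σ_{t=1}^{6}(z_t−z̄)(z_{t+2}−z̄) = 207.9688
γ_2 = 207.9688 / 8 = 25.996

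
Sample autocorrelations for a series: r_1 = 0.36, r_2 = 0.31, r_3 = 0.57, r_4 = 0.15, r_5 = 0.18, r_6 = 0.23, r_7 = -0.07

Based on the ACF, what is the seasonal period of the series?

3

The largest autocorrelation is r_3 = 0.57; the remaining lags stay at or below 0.36. The elevated value at lag 1 (0.36), dropping to 0.31 at lag 2, reflects decaying short-term dependence rather than seasonality.
The dominant spike at lag 3 indicates a seasonal period of 3.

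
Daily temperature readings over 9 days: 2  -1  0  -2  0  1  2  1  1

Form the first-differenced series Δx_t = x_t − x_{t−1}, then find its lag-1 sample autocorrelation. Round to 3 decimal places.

First differences Δx: -3, 1, -2, 2, 1, 1, -1, 0
Mean of differences = -0.1250
Numerator Σ(Δx_t−Δx̄)(Δx_{t+1}−Δx̄) = -6.7656
Denominator Σ(Δx_t−Δx̄)² = 20.8750
r_1(Δx) = -6.7656 / 20.8750 = -0.324

-0.324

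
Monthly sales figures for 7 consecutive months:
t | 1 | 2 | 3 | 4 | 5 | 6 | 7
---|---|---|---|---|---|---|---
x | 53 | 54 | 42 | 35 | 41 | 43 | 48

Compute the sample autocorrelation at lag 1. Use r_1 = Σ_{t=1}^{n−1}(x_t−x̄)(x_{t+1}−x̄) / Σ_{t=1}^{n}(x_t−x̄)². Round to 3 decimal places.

0.419

Mean x̄ = (53 + 54 + 42 + 35 + 41 + 43 + 48)/7 = 45.1429
Deviations from mean: 7.8571, 8.8571, -3.1429, -10.1429, -4.1429, -2.1429, 2.8571
Σ(x_t−x̄)(x_{t+1}−x̄) = (69.5918) + (-27.8367) + (31.8776) + (42.0204) + (8.8776) + (-6.1224) = 118.4082
Denominator Σ(x_t−x̄)² = 282.8571
r_1 = 118.4082 / 282.8571 = 0.419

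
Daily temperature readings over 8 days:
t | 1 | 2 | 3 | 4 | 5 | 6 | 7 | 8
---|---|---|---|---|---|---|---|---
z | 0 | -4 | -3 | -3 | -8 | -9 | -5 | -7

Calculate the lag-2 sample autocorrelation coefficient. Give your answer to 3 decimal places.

0.101

Mean z̄ = (0 − 4 − 3 − 3 − 8 − 9 − 5 − 7)/8 = -4.8750
Σ(z_t−z̄)(z_{t+2}−z̄) = (9.1406) + (1.6406) + (-5.8594) + (-7.7344) + (0.3906) + (8.7656) = 6.3438
Denominator Σ(z_t−z̄)² = 62.8750
r_2 = 6.3438 / 62.8750 = 0.101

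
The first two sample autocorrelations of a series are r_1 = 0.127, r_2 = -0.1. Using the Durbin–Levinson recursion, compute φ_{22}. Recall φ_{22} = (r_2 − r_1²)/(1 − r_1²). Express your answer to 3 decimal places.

-0.118

φ_{22} = (r_2 − r_1²) / (1 − r_1²)
r_1² = (0.127)² = 0.016129
Numerator = -0.1 − 0.0161 = -0.1161; denominator = 1 − 0.0161 = 0.9839
φ_{22} = -0.1161 / 0.9839 = -0.118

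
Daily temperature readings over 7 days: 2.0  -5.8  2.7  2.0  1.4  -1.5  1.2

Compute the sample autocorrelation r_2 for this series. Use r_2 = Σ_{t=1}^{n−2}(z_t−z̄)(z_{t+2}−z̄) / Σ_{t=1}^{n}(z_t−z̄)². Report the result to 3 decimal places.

-0.105

Mean z̄ = (2.0 − 5.8 + 2.7 + 2.0 + 1.4 − 1.5 + 1.2)/7 = 0.2857
Deviations from mean: 1.7143, -6.0857, 2.4143, 1.7143, 1.1143, -1.7857, 0.9143
Σ(z_t−z̄)(z_{t+2}−z̄) = (4.1388) + (-10.4327) + (2.6902) + (-3.0612) + (1.0188) = -5.6461
Denominator Σ(z_t−z̄)² = 54.0086
r_2 = -5.6461 / 54.0086 = -0.105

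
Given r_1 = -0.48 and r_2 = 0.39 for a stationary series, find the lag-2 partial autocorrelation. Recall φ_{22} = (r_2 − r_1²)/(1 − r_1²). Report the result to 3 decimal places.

φ_{22} = (r_2 − r_1²) / (1 − r_1²)
r_1² = (-0.48)² = 0.2304
Numerator = 0.39 − 0.2304 = 0.1596; denominator = 1 − 0.2304 = 0.7696
φ_{22} = 0.1596 / 0.7696 = 0.207

0.207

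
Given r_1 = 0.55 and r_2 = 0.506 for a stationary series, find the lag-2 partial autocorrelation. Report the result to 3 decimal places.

φ_{22} = (r_2 − r_1²) / (1 − r_1²)
r_1² = (0.55)² = 0.3025
Numerator = 0.506 − 0.3025 = 0.2035; denominator = 1 − 0.3025 = 0.6975
φ_{22} = 0.2035 / 0.6975 = 0.292

0.292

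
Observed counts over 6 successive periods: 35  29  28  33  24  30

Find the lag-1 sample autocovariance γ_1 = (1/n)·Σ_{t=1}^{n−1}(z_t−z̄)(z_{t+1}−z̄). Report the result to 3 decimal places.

Mean z̄ = (35 + 29 + 28 + 33 + 24 + 30)/6 = 29.8333
Deviations: 5.1667, -0.8333, -1.8333, 3.1667, -5.8333, 0.1667
Σ_{t=1}^{5}(z_t−z̄)(z_{t+1}−z̄) = -28.0278
γ_1 = -28.0278 / 6 = -4.671

-4.671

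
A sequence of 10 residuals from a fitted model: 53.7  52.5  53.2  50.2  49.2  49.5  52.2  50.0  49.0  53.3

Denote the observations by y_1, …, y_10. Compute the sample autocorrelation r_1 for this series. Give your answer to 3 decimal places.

Mean ȳ = (53.7 + 52.5 + 53.2 + 50.2 + 49.2 + 49.5 + 52.2 + 50.0 + 49.0 + 53.3)/10 = 51.2800
Numerator Σ_{t=1}^{9}(y_t−ȳ)(y_{t+1}−ȳ) = 4.6676
Denominator Σ(y_t−ȳ)² = 31.4560
r_1 = 4.6676 / 31.4560 = 0.148

0.148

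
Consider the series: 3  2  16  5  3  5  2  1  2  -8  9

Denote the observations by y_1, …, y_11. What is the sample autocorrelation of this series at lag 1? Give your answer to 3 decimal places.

-0.122

Mean ȳ = (3 + 2 + 16 + 5 + 3 + 5 + 2 + 1 + 2 − 8 + 9)/11 = 3.6364
Numerator Σ_{t=1}^{10}(y_t−ȳ)(y_{t+1}−ȳ) = -41.0413
Denominator Σ(y_t−ȳ)² = 336.5455
r_1 = -41.0413 / 336.5455 = -0.122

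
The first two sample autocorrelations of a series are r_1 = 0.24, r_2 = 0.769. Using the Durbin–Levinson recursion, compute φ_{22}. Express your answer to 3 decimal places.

0.755

φ_{22} = (r_2 − r_1²) / (1 − r_1²)
r_1² = (0.24)² = 0.0576
Numerator = 0.769 − 0.0576 = 0.7114; denominator = 1 − 0.0576 = 0.9424
φ_{22} = 0.7114 / 0.9424 = 0.755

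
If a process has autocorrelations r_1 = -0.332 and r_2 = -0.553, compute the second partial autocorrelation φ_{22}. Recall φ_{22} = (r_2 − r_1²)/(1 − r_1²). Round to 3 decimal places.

-0.745

φ_{22} = (r_2 − r_1²) / (1 − r_1²)
r_1² = (-0.332)² = 0.110224
Numerator = -0.553 − 0.1102 = -0.6632; denominator = 1 − 0.1102 = 0.8898
φ_{22} = -0.6632 / 0.8898 = -0.745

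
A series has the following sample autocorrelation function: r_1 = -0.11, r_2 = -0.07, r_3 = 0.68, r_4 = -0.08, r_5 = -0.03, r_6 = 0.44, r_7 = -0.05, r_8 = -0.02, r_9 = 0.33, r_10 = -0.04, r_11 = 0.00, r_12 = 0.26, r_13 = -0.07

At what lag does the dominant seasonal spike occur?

3

The largest autocorrelation is r_3 = 0.68, with weaker echoes at lags 6 (0.44), 9 (0.33) and 12 (0.26); the remaining lags stay at or below 0.00.
The dominant spike at lag 3 indicates a seasonal period of 3.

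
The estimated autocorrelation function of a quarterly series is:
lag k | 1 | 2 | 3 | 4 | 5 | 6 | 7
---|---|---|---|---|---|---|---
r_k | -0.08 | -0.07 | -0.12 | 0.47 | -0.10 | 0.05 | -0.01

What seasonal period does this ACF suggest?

4

The largest autocorrelation is r_4 = 0.47; the remaining lags stay at or below 0.05.
The dominant spike at lag 4 indicates a seasonal period of 4.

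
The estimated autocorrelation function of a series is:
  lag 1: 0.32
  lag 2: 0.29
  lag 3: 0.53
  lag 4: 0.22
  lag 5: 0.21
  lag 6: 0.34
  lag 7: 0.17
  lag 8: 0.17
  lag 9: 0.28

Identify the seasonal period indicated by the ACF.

3

The largest autocorrelation is r_3 = 0.53, with a weaker echo at lag 6 (0.34); the remaining lags stay at or below 0.32. The elevated value at lag 1 (0.32), dropping to 0.29 at lag 2, reflects decaying short-term dependence rather than seasonality.
The dominant spike at lag 3 indicates a seasonal period of 3.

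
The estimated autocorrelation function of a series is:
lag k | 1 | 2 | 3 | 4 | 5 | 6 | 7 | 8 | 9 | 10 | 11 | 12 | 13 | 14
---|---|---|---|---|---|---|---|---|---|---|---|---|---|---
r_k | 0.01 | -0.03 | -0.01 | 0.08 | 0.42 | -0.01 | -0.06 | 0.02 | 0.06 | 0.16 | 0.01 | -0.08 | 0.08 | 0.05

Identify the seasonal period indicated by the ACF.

The largest autocorrelation is r_5 = 0.42, with a weaker echo at lag 10 (0.16); the remaining lags stay at or below 0.08.
The dominant spike at lag 5 indicates a seasonal period of 5.

5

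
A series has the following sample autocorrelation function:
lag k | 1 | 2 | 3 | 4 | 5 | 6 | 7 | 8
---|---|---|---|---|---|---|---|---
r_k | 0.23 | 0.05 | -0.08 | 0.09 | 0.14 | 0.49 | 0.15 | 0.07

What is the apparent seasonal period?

6

The largest autocorrelation is r_6 = 0.49; the remaining lags stay at or below 0.23. The elevated value at lag 1 (0.23), dropping to 0.05 at lag 2, reflects decaying short-term dependence rather than seasonality.
The dominant spike at lag 6 indicates a seasonal period of 6.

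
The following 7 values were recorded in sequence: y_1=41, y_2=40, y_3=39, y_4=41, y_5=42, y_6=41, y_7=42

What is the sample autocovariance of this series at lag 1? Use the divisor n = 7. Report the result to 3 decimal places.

Mean ȳ = (41 + 40 + 39 + 41 + 42 + 41 + 42)/7 = 40.8571
Deviations: 0.1429, -0.8571, -1.8571, 0.1429, 1.1429, 0.1429, 1.1429
Σ_{t=1}^{6}(y_t−ȳ)(y_{t+1}−ȳ) = 1.6939
γ_1 = 1.6939 / 7 = 0.242

0.242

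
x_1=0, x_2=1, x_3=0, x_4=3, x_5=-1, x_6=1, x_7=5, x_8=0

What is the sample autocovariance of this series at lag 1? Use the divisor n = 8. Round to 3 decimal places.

Mean x̄ = (0 + 1 + 0 + 3 − 1 + 1 + 5 + 0)/8 = 1.1250
Deviations: -1.1250, -0.1250, -1.1250, 1.8750, -2.1250, -0.1250, 3.8750, -1.1250
Σ_{t=1}^{7}(x_t−x̄)(x_{t+1}−x̄) = -10.3906
γ_1 = -10.3906 / 8 = -1.299

-1.299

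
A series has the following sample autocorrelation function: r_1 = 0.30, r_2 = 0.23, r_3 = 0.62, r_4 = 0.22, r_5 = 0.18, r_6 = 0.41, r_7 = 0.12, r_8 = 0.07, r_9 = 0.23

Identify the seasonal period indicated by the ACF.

3

The largest autocorrelation is r_3 = 0.62, with a weaker echo at lag 6 (0.41); the remaining lags stay at or below 0.30. The elevated value at lag 1 (0.30), dropping to 0.23 at lag 2, reflects decaying short-term dependence rather than seasonality.
The dominant spike at lag 3 indicates a seasonal period of 3.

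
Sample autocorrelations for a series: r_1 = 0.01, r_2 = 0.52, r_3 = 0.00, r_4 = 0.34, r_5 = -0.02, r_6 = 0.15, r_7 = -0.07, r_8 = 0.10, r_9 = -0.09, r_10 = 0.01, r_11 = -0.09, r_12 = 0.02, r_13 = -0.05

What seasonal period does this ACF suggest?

2

The largest autocorrelation is r_2 = 0.52, with weaker echoes at lags 4 (0.34) and 6 (0.15); the remaining lags stay at or below 0.10.
The dominant spike at lag 2 indicates a seasonal period of 2.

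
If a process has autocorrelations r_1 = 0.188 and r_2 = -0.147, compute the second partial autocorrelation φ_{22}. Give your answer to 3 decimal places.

φ_{22} = (r_2 − r_1²) / (1 − r_1²)
r_1² = (0.188)² = 0.035344
Numerator = -0.147 − 0.0353 = -0.1823; denominator = 1 − 0.0353 = 0.9647
φ_{22} = -0.1823 / 0.9647 = -0.189

-0.189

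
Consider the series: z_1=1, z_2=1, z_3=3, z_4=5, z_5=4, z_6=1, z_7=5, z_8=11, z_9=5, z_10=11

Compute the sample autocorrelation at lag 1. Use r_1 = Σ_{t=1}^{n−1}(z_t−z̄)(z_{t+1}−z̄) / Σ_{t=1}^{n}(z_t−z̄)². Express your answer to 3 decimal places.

0.213

Mean z̄ = (1 + 1 + 3 + 5 + 4 + 1 + 5 + 11 + 5 + 11)/10 = 4.7000
Numerator Σ_{t=1}^{9}(z_t−z̄)(z_{t+1}−z̄) = 26.4100
Denominator Σ(z_t−z̄)² = 124.1000
r_1 = 26.4100 / 124.1000 = 0.213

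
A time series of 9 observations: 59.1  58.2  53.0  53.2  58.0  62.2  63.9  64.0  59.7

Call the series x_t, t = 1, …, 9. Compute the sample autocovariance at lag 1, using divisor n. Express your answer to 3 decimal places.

Mean x̄ = (59.1 + 58.2 + 53.0 + 53.2 + 58.0 + 62.2 + 63.9 + 64.0 + 59.7)/9 = 59.0333
Σ_{t=1}^{8}(x_t−x̄)(x_{t+1}−x̄) = 85.8156
γ_1 = 85.8156 / 9 = 9.535

9.535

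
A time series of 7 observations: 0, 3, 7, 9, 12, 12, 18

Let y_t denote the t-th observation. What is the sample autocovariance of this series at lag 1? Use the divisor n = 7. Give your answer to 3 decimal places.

Mean ȳ = (0 + 3 + 7 + 9 + 12 + 12 + 18)/7 = 8.7143
Σ_{t=1}^{6}(y_t−ȳ)(y_{t+1}−ȳ) = 101.3469
γ_1 = 101.3469 / 7 = 14.478

14.478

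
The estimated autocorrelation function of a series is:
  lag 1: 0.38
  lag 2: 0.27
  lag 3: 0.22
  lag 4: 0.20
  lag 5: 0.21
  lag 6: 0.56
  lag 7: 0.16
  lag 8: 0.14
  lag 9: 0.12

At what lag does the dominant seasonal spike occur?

The largest autocorrelation is r_6 = 0.56; the remaining lags stay at or below 0.38. The elevated value at lag 1 (0.38), dropping to 0.27 at lag 2, reflects decaying short-term dependence rather than seasonality.
The dominant spike at lag 6 indicates a seasonal period of 6.

6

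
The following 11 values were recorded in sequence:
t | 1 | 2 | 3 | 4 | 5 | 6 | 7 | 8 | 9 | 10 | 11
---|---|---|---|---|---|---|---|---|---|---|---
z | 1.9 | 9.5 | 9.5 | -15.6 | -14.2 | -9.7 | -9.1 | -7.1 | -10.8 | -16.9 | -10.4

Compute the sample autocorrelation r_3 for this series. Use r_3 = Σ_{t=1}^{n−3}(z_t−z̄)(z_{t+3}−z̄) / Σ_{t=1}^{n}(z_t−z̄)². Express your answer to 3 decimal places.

-0.206

Mean z̄ = (1.9 + 9.5 + 9.5 − 15.6 − 14.2 − 9.7 − 9.1 − 7.1 − 10.8 − 16.9 − 10.4)/11 = -6.6273
Numerator Σ_{t=1}^{8}(z_t−z̄)(z_{t+3}−z̄) = -182.4213
Denominator Σ(z_t−z̄)² = 883.7018
r_3 = -182.4213 / 883.7018 = -0.206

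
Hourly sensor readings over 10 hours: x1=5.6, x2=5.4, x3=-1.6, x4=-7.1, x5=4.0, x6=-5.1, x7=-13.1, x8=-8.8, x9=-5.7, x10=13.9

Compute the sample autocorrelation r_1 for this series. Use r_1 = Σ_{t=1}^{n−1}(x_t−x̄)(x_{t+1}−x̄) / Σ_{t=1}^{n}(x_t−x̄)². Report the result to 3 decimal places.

Mean x̄ = (5.6 + 5.4 − 1.6 − 7.1 + 4.0 − 5.1 − 13.1 − 8.8 − 5.7 + 13.9)/10 = -1.2500
Numerator Σ_{t=1}^{9}(x_t−x̄)(x_{t+1}−x̄) = 95.6175
Denominator Σ(x_t−x̄)² = 614.6250
r_1 = 95.6175 / 614.6250 = 0.156

0.156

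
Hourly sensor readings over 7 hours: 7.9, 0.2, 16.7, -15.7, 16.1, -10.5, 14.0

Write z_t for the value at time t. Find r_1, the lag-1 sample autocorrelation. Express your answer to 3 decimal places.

-0.841

Mean z̄ = (7.9 + 0.2 + 16.7 − 15.7 + 16.1 − 10.5 + 14.0)/7 = 4.1000
Deviations from mean: 3.8000, -3.9000, 12.6000, -19.8000, 12.0000, -14.6000, 9.9000
Σ(z_t−z̄)(z_{t+1}−z̄) = (-14.8200) + (-49.1400) + (-249.4800) + (-237.6000) + (-175.2000) + (-144.5400) = -870.7800
Denominator Σ(z_t−z̄)² = 1035.6200
r_1 = -870.7800 / 1035.6200 = -0.841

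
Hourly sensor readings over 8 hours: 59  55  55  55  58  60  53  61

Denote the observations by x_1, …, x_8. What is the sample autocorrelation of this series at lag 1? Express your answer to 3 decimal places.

Mean x̄ = (59 + 55 + 55 + 55 + 58 + 60 + 53 + 61)/8 = 57.0000
Deviations from mean: 2.0000, -2.0000, -2.0000, -2.0000, 1.0000, 3.0000, -4.0000, 4.0000
Numerator Σ_{t=1}^{7}(x_t−x̄)(x_{t+1}−x̄) = -23.0000
Denominator Σ(x_t−x̄)² = 58.0000
r_1 = -23.0000 / 58.0000 = -0.397

-0.397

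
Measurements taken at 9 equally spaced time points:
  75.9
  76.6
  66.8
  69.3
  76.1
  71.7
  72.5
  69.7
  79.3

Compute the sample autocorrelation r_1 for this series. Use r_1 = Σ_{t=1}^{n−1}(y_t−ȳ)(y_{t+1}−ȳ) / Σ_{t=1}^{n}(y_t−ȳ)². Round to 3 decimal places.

Mean ȳ = (75.9 + 76.6 + 66.8 + 69.3 + 76.1 + 71.7 + 72.5 + 69.7 + 79.3)/9 = 73.1000
Numerator Σ_{t=1}^{8}(y_t−ȳ)(y_{t+1}−ȳ) = -22.1100
Denominator Σ(y_t−ȳ)² = 135.5400
r_1 = -22.1100 / 135.5400 = -0.163

-0.163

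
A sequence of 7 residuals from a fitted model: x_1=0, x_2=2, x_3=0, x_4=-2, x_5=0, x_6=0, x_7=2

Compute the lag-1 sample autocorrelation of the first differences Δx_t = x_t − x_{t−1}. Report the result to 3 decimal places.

First differences Δx: 2, -2, -2, 2, 0, 2
Mean of differences = 0.3333
Numerator Σ(Δx_t−Δx̄)(Δx_{t+1}−Δx̄) = -3.4444
Denominator Σ(Δx_t−Δx̄)² = 19.3333
r_1(Δx) = -3.4444 / 19.3333 = -0.178

-0.178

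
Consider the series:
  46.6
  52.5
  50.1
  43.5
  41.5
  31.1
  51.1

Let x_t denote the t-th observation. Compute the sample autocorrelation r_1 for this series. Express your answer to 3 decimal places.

Mean x̄ = (46.6 + 52.5 + 50.1 + 43.5 + 41.5 + 31.1 + 51.1)/7 = 45.2000
Deviations from mean: 1.4000, 7.3000, 4.9000, -1.7000, -3.7000, -14.1000, 5.9000
Numerator Σ_{t=1}^{6}(x_t−x̄)(x_{t+1}−x̄) = 12.9300
Denominator Σ(x_t−x̄)² = 329.4600
r_1 = 12.9300 / 329.4600 = 0.039

0.039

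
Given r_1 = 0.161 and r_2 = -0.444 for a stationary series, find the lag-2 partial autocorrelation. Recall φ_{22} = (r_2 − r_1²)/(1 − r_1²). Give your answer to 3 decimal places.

φ_{22} = (r_2 − r_1²) / (1 − r_1²)
r_1² = (0.161)² = 0.025921
Numerator = -0.444 − 0.0259 = -0.4699; denominator = 1 − 0.0259 = 0.9741
φ_{22} = -0.4699 / 0.9741 = -0.482

-0.482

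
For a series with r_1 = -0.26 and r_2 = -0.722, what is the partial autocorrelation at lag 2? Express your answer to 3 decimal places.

-0.847

φ_{22} = (r_2 − r_1²) / (1 − r_1²)
r_1² = (-0.26)² = 0.0676
Numerator = -0.722 − 0.0676 = -0.7896; denominator = 1 − 0.0676 = 0.9324
φ_{22} = -0.7896 / 0.9324 = -0.847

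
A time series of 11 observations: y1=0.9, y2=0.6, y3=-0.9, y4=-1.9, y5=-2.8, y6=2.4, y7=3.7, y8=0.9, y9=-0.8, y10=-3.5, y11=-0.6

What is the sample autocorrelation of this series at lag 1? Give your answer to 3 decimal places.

0.349

Mean ȳ = (0.9 + 0.6 − 0.9 − 1.9 − 2.8 + 2.4 + 3.7 + 0.9 − 0.8 − 3.5 − 0.6)/11 = -0.1818
Numerator Σ_{t=1}^{10}(y_t−ȳ)(y_{t+1}−ȳ) = 16.2488
Denominator Σ(y_t−ȳ)² = 46.5764
r_1 = 16.2488 / 46.5764 = 0.349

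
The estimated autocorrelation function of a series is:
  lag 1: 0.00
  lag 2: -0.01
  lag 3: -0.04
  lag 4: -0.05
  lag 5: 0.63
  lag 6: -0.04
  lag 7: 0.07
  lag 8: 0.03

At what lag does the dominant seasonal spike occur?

The largest autocorrelation is r_5 = 0.63; the remaining lags stay at or below 0.07.
The dominant spike at lag 5 indicates a seasonal period of 5.

5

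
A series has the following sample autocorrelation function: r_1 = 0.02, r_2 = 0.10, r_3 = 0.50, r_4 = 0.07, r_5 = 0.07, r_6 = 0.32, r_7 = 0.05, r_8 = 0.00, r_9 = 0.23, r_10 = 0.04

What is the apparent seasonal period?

3

The largest autocorrelation is r_3 = 0.50, with weaker echoes at lags 6 (0.32) and 9 (0.23); the remaining lags stay at or below 0.10.
The dominant spike at lag 3 indicates a seasonal period of 3.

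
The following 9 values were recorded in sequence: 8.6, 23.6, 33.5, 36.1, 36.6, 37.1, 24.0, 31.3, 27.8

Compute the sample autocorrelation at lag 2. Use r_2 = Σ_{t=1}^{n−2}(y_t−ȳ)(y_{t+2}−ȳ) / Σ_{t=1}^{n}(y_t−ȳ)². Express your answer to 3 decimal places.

-0.069

Mean ȳ = (8.6 + 23.6 + 33.5 + 36.1 + 36.6 + 37.1 + 24.0 + 31.3 + 27.8)/9 = 28.7333
Σ(y_t−ȳ)(y_{t+2}−ȳ) = (-95.9689) + (-37.8156) + (37.4978) + (61.6344) + (-37.2356) + (21.4744) + (4.4178) = -45.9956
Denominator Σ(y_t−ȳ)² = 670.4400
r_2 = -45.9956 / 670.4400 = -0.069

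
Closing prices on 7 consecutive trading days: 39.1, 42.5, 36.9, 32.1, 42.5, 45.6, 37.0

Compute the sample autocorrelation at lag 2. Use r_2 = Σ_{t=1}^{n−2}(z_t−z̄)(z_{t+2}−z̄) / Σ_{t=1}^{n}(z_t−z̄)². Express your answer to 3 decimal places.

-0.670

Mean z̄ = (39.1 + 42.5 + 36.9 + 32.1 + 42.5 + 45.6 + 37.0)/7 = 39.3857
Σ(z_t−z̄)(z_{t+2}−z̄) = (0.7102) + (-22.6898) + (-7.7412) + (-45.2755) + (-7.4298) = -82.4261
Denominator Σ(z_t−z̄)² = 123.0486
r_2 = -82.4261 / 123.0486 = -0.670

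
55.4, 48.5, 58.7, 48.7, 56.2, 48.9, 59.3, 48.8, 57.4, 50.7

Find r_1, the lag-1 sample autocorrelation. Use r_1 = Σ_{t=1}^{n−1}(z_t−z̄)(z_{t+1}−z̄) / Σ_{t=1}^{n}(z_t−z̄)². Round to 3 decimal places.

Mean z̄ = (55.4 + 48.5 + 58.7 + 48.7 + 56.2 + 48.9 + 59.3 + 48.8 + 57.4 + 50.7)/10 = 53.2600
Numerator Σ_{t=1}^{9}(z_t−z̄)(z_{t+1}−z̄) = -169.4476
Denominator Σ(z_t−z̄)² = 185.3440
r_1 = -169.4476 / 185.3440 = -0.914

-0.914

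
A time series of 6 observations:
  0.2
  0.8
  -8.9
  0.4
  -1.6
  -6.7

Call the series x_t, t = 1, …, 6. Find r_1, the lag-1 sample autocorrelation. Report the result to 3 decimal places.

-0.371

Mean x̄ = (0.2 + 0.8 − 8.9 + 0.4 − 1.6 − 6.7)/6 = -2.6333
Deviations from mean: 2.8333, 3.4333, -6.2667, 3.0333, 1.0333, -4.0667
Σ(x_t−x̄)(x_{t+1}−x̄) = (9.7278) + (-21.5156) + (-19.0089) + (3.1344) + (-4.2022) = -31.8644
Denominator Σ(x_t−x̄)² = 85.8933
r_1 = -31.8644 / 85.8933 = -0.371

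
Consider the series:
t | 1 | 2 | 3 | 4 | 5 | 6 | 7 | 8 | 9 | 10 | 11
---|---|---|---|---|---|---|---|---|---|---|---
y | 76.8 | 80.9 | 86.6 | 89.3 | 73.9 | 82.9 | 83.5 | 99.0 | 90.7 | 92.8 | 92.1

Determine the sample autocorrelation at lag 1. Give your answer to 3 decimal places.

0.272

Mean ȳ = (76.8 + 80.9 + 86.6 + 89.3 + 73.9 + 82.9 + 83.5 + 99.0 + 90.7 + 92.8 + 92.1)/11 = 86.2273
Numerator Σ_{t=1}^{10}(y_t−ȳ)(y_{t+1}−ȳ) = 151.8856
Denominator Σ(y_t−ȳ)² = 558.1418
r_1 = 151.8856 / 558.1418 = 0.272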